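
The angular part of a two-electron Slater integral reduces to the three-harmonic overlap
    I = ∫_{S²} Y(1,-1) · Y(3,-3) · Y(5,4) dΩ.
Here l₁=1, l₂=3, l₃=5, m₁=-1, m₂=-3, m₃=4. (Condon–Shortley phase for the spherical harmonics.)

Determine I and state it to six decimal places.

0.000000

|1−3|≤5≤1+3 violated ⇒ I = 0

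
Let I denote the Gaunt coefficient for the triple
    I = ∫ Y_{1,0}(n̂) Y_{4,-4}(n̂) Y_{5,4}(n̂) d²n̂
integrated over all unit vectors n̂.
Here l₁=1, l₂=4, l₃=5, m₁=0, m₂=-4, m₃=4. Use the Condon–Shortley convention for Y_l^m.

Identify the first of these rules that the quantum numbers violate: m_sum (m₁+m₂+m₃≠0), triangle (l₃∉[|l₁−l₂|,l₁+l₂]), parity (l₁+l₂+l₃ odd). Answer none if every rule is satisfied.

none

Σmᵢ = 0  ✓
l₃∈[|l₁−l₂|,l₁+l₂]=[3,5], have l₃=5  ✓
Σlᵢ = 10 ⇒ even  ✓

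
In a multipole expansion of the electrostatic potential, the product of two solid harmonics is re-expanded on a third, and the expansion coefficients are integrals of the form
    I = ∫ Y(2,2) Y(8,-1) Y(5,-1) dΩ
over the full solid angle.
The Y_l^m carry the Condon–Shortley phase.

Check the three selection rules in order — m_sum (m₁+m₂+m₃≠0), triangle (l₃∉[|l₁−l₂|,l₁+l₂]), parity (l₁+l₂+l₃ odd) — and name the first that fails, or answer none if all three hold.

Σmᵢ = 0  ✓
l₃∈[|l₁−l₂|,l₁+l₂]=[6,10], have l₃=5  ✗
Σlᵢ = 15 ⇒ odd

triangle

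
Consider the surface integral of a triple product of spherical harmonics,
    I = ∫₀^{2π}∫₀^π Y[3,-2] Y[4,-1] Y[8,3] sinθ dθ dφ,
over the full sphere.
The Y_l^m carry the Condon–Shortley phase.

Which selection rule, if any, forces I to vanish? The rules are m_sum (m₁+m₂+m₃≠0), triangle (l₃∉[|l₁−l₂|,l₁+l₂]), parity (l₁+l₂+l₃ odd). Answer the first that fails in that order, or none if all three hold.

azimuthal sum: -2 − 1 + 3 = 0  ✓
1 ≤ 8 ≤ 7 (triangle on l)  ✗
L = 3 + 4 + 8 = 15 (odd)

triangle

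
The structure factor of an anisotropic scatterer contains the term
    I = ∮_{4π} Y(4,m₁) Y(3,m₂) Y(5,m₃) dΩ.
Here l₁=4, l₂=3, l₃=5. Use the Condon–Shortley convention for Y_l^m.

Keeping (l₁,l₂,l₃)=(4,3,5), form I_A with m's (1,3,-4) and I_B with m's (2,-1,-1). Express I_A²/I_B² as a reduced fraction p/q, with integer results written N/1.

5670/1849

Shared (l₁,l₂,l₃)=(4,3,5): N and (l;000)² cancel in I_A²/I_B².
A: Δ = 2!·6!·4!/13! = 1/180180; Racah Σ t=2..2: t=2:+1/5760 = 1/5760; ⇒ 3j(4 3 5; 1 3 -4)² = 9/286, sgn -1
B: Δ = 2!·6!·4!/13! = 1/180180; Racah Σ t=0..2: t=0:+1/384 t=1:−1/720 t=2:+1/34560 = 43/34560; ⇒ 3j(4 3 5; 2 -1 -1)² = 1849/180180, sgn +1
I_A²/I_B² = (9/286)/(1849/180180) = 5670/1849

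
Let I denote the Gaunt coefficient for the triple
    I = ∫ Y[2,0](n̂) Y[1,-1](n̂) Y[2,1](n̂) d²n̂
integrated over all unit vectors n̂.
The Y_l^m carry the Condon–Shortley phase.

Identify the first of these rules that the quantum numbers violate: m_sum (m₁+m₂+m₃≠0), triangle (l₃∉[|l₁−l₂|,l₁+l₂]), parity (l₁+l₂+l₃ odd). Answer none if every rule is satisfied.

parity

m₁+m₂+m₃ = 0 − 1 + 1 = 0  ✓
triangle: |2−1|=1 ≤ l₃=2 ≤ 2+1=3  ✓
parity: l₁+l₂+l₃ = 5 is odd  ✗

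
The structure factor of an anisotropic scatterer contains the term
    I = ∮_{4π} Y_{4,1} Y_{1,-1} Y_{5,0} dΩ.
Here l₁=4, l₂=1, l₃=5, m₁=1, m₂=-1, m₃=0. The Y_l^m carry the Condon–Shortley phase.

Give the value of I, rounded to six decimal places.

m-sum 0 ✓  L=10 even ✓  3≤5≤5 ✓
Π(2lᵢ+1) = 9×3×11 = 297
triangle coeff Δ(4,1,5) = 1/495
Σ_t [0,0]: t=0:+1/576 = 1/576
(3j)²=5/99 [(4 1 5; 0 0 0)], sign=-1
Σ_t [0,0]: t=0:+1/1440 = 1/1440
(3j)²=2/99 [(4 1 5; 1 -1 0)], sign=-1
⇒ 4πI² = 10/33
I = (+1)√(10/33/(4π)) = 0.15528807

0.155288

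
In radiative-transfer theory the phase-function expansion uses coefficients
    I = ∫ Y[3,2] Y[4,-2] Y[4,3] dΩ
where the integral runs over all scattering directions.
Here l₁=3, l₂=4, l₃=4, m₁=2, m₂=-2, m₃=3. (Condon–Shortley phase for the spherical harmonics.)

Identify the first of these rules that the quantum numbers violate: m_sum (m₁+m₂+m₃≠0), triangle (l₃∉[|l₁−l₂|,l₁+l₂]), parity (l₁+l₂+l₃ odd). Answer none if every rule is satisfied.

m₁+m₂+m₃ = 2 − 2 + 3 = 3  ✗
triangle: |3−4|=1 ≤ l₃=4 ≤ 3+4=7
parity: l₁+l₂+l₃ = 11 is odd

m_sum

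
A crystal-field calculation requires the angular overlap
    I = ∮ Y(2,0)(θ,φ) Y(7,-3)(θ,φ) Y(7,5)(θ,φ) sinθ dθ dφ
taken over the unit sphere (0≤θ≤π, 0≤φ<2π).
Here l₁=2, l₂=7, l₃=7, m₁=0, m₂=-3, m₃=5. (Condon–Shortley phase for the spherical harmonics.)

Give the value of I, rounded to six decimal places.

0.000000

m-sum = 0 − 3 + 5 = 2 ≠ 0 ⇒ I = 0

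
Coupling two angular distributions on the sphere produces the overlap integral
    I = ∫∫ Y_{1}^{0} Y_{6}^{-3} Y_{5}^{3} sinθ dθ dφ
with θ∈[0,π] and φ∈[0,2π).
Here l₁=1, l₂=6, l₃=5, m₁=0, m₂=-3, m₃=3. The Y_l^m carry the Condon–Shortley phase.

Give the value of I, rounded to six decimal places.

-0.212310

m-sum 0 ✓  L=12 even ✓  5≤5≤7 ✓
Π(2lᵢ+1) = 3×13×11 = 429
triangle coeff Δ(1,6,5) = 1/858
Σ_t [1,1]: t=1:−1/14400 = -1/14400
(3j)²=6/143 [(1 6 5; 0 0 0)], sign=+1
Σ_t [1,1]: t=1:−1/80640 = -1/80640
(3j)²=9/286 [(1 6 5; 0 -3 3)], sign=-1
⇒ 4πI² = 81/143
I = (-1)√(81/143/(4π)) = -0.21230956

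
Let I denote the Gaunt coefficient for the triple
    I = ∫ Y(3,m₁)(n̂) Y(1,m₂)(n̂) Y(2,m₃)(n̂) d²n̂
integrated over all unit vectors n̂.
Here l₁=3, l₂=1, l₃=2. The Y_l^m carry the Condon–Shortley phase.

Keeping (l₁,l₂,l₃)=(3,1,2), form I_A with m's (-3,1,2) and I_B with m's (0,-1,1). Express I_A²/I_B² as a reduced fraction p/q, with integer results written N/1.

5/1

l's match ⇒ only the (l;m) 3-j factors differ between A and B.
A: triangle coeff Δ(3,1,2) = 1/105; Σ_t [2,2]: t=2:+1/48 = 1/48; (3j)²=1/7 [(3 1 2; -3 1 2)], sign=+1
B: triangle coeff Δ(3,1,2) = 1/105; Σ_t [0,0]: t=0:+1/12 = 1/12; (3j)²=1/35 [(3 1 2; 0 -1 1)], sign=-1
I_A²/I_B² = (1/7)/(1/35) = 5/1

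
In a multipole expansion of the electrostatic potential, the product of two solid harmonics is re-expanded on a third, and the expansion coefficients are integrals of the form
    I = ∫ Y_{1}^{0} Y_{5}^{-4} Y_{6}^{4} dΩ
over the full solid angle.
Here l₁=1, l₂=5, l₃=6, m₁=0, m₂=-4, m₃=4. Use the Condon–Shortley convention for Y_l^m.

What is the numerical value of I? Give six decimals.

0.182727

Rules hold: Σm=0, L=12 even, 4≤6≤6.
N = 3·11·13 = 429
Δ = 0!·2!·10!/13! = 1/858
Racah Σ t=0..0: t=0:+1/14400 = 1/14400
⇒ 3j(1 5 6; 0 0 0)² = 6/143, sgn +1
Racah Σ t=0..0: t=0:+1/362880 = 1/362880
⇒ 3j(1 5 6; 0 -4 4)² = 10/429, sgn +1
4πI² = N·(3j₀)²·(3jₘ)² = 60/143
I = +1·√(0.41958/4π) = 0.18272698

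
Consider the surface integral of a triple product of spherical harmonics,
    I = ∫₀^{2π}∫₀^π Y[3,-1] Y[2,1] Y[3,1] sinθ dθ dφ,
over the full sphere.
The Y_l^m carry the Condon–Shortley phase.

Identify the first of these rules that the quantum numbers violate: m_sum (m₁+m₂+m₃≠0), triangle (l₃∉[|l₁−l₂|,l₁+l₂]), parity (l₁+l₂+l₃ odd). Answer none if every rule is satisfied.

Σmᵢ = 1  ✗
l₃∈[|l₁−l₂|,l₁+l₂]=[1,5], have l₃=3
Σlᵢ = 8 ⇒ even

m_sum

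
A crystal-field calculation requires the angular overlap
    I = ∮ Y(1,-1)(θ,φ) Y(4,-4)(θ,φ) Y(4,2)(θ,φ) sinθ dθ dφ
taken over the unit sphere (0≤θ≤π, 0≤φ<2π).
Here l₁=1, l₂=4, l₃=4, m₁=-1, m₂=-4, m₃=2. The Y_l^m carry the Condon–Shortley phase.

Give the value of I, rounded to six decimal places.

0.000000

m-sum = -1 − 4 + 2 = -3 ≠ 0 ⇒ I = 0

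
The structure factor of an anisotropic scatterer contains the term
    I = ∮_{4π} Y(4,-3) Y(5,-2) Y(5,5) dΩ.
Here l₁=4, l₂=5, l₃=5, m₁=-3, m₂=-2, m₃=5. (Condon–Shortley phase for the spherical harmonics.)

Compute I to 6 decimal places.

0.140629

Checks pass: Σm=0; 14 even; l₃=5∈[1,9].
(2·4+1)(2·5+1)(2·5+1) = 1089
Δ: 4! 4! 6! / 15! → 1/3153150
sum: t=0:+1/69120 t=1:−1/1728 t=2:+1/576 t=3:−1/1728 t=4:+1/69120 = 7/11520
3j²(4 5 5; 0 0 0) = Δ·Π!·Σ² = 2/143  (sign -1)
sum: t=3:−1/103680 = -1/103680
3j²(4 5 5; -3 -2 5) = Δ·Π!·Σ² = 7/429  (sign -1)
combine: 4πI² = 1089·2/143·7/429 = 42/169
take √, sign +1: I = 0.14062948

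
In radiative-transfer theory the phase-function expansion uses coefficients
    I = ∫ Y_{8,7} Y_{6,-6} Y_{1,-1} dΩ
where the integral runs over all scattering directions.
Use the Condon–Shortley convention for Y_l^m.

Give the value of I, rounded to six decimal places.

0.000000

l₃=1 ∉ [2,14] — triangle fails ⇒ I = 0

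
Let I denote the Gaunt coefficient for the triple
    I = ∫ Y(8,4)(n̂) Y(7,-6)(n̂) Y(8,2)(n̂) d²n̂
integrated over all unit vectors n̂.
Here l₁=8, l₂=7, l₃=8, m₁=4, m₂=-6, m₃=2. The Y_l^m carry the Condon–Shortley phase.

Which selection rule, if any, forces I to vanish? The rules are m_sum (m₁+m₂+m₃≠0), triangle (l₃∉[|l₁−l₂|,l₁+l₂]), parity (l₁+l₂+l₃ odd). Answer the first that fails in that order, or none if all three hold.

azimuthal sum: 4 − 6 + 2 = 0  ✓
1 ≤ 8 ≤ 15 (triangle on l)  ✓
L = 8 + 7 + 8 = 23 (odd)  ✗

parity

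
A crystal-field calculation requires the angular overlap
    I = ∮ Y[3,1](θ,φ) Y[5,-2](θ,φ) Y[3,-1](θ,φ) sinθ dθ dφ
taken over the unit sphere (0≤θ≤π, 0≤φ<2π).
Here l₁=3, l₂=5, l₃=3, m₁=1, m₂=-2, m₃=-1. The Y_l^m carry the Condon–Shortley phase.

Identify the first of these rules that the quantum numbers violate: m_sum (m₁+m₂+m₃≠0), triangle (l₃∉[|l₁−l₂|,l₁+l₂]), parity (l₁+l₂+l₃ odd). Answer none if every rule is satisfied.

azimuthal sum: 1 − 2 − 1 = -2  ✗
2 ≤ 3 ≤ 8 (triangle on l)
L = 3 + 5 + 3 = 11 (odd)

m_sum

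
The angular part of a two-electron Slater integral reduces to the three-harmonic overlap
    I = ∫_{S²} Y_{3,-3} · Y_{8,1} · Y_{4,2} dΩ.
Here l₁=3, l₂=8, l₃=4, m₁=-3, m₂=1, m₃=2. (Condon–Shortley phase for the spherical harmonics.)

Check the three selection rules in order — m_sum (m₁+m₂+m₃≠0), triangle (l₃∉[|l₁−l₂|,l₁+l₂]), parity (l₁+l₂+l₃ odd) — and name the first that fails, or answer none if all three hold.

triangle

azimuthal sum: -3 + 1 + 2 = 0  ✓
5 ≤ 4 ≤ 11 (triangle on l)  ✗
L = 3 + 8 + 4 = 15 (odd)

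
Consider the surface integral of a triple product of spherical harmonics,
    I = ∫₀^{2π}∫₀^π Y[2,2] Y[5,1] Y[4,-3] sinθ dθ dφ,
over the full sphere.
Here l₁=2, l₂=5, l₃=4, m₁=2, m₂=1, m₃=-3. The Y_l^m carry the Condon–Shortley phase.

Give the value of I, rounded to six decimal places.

l₁+l₂+l₃=11 is odd: 3j(l;000)=0 ⇒ I=0

0.000000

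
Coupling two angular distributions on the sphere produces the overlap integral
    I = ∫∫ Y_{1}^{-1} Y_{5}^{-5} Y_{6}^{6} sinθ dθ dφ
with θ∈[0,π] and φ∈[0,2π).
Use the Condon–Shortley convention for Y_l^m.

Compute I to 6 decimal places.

0.331940

Checks pass: Σm=0; 12 even; l₃=6∈[4,6].
(2·1+1)(2·5+1)(2·6+1) = 429
Δ: 0! 2! 10! / 13! → 1/858
sum: t=0:+1/14400 = 1/14400
3j²(1 5 6; 0 0 0) = Δ·Π!·Σ² = 6/143  (sign +1)
sum: t=0:+1/7257600 = 1/7257600
3j²(1 5 6; -1 -5 6) = Δ·Π!·Σ² = 1/13  (sign +1)
combine: 4πI² = 429·6/143·1/13 = 18/13
take √, sign +1: I = 0.33194004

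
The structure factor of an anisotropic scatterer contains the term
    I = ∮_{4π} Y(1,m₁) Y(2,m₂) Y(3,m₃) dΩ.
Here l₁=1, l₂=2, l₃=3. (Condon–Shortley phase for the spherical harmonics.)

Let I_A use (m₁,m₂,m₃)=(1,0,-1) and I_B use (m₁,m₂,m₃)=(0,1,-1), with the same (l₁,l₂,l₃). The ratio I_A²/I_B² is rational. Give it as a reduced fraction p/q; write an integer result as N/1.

Shared (l₁,l₂,l₃)=(1,2,3): N and (l;000)² cancel in I_A²/I_B².
A: Δ = 0!·2!·4!/7! = 1/105; Racah Σ t=0..0: t=0:+1/8 = 1/8; ⇒ 3j(1 2 3; 1 0 -1)² = 2/35, sgn +1
B: Δ = 0!·2!·4!/7! = 1/105; Racah Σ t=0..0: t=0:+1/6 = 1/6; ⇒ 3j(1 2 3; 0 1 -1)² = 8/105, sgn +1
I_A²/I_B² = (2/35)/(8/105) = 3/4

3/4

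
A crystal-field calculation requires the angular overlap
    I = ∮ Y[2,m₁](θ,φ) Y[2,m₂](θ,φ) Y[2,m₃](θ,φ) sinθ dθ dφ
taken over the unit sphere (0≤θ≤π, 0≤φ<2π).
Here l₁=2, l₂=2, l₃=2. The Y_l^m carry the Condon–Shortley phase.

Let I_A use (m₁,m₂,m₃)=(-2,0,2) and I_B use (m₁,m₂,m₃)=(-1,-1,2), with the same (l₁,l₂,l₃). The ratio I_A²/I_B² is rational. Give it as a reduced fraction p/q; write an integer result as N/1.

2/3

Shared (l₁,l₂,l₃)=(2,2,2): N and (l;000)² cancel in I_A²/I_B².
A: Δ = 2!·2!·2!/7! = 1/630; Racah Σ t=2..2: t=2:+1/8 = 1/8; ⇒ 3j(2 2 2; -2 0 2)² = 2/35, sgn +1
B: Δ = 2!·2!·2!/7! = 1/630; Racah Σ t=1..1: t=1:−1/4 = -1/4; ⇒ 3j(2 2 2; -1 -1 2)² = 3/35, sgn -1
I_A²/I_B² = (2/35)/(3/35) = 2/3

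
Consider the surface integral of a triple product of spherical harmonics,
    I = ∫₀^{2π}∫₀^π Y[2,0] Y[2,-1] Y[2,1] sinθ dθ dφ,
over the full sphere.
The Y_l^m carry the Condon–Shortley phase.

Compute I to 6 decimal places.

Checks pass: Σm=0; 6 even; l₃=2∈[0,4].
(2·2+1)(2·2+1)(2·2+1) = 125
Δ: 2! 2! 2! / 7! → 1/630
sum: t=0:+1/8 t=1:−1/1 t=2:+1/8 = -3/4
3j²(2 2 2; 0 0 0) = Δ·Π!·Σ² = 2/35  (sign -1)
sum: t=0:+1/4 t=1:−1/2 = -1/4
3j²(2 2 2; 0 -1 1) = Δ·Π!·Σ² = 1/70  (sign +1)
combine: 4πI² = 125·2/35·1/70 = 5/49
take √, sign -1: I = -0.09011188

-0.090112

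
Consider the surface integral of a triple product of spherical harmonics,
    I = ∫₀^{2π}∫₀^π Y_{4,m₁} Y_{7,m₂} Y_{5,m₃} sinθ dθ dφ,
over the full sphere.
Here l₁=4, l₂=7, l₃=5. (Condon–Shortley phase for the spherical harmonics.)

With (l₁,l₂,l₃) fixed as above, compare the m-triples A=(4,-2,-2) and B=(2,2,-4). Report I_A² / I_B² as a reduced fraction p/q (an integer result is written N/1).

1372/2187

Shared (l₁,l₂,l₃)=(4,7,5): N and (l;000)² cancel in I_A²/I_B².
A: Δ = 6!·2!·8!/17! = 1/6126120; Racah Σ t=0..0: t=0:+1/1036800 = 1/1036800; ⇒ 3j(4 7 5; 4 -2 -2)² = 98/12155, sgn -1
B: Δ = 6!·2!·8!/17! = 1/6126120; Racah Σ t=1..2: t=1:−1/4838400 t=2:+1/483840 = 1/537600; ⇒ 3j(4 7 5; 2 2 -4)² = 2187/170170, sgn -1
I_A²/I_B² = (98/12155)/(2187/170170) = 1372/2187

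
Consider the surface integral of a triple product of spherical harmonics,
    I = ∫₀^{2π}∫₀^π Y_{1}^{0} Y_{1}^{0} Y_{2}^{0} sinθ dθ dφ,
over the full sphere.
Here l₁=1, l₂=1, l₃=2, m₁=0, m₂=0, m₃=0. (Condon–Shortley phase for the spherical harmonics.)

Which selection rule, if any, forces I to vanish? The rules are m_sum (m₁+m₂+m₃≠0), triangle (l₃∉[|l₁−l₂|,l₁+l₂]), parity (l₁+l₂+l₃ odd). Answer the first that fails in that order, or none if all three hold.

none

Σmᵢ = 0  ✓
l₃∈[|l₁−l₂|,l₁+l₂]=[0,2], have l₃=2  ✓
Σlᵢ = 4 ⇒ even  ✓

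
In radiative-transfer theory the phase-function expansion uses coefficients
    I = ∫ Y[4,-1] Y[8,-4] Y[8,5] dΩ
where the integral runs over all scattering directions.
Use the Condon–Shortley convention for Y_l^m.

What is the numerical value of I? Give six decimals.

-0.082870

Rules hold: Σm=0, L=20 even, 4≤8≤12.
N = 9·17·17 = 2601
Δ = 4!·4!·12!/21! = 1/185175900
Racah Σ t=0..4: t=0:+1/557383680 t=1:−1/21772800 t=2:+1/8294400 t=3:−1/21772800 t=4:+1/557383680 = 1/30965760
⇒ 3j(4 8 8; 0 0 0)² = 36/4199, sgn +1
Racah Σ t=1..4: t=1:−1/313528320 t=2:+1/174182400 t=3:−1/958003200 t=4:+1/68976230400 = 1/656916480
⇒ 3j(4 8 8; -1 -4 5)² = 5/1292, sgn -1
4πI² = N·(3j₀)²·(3jₘ)² = 405/4693
I = -1·√(0.0862987/4π) = -0.08286999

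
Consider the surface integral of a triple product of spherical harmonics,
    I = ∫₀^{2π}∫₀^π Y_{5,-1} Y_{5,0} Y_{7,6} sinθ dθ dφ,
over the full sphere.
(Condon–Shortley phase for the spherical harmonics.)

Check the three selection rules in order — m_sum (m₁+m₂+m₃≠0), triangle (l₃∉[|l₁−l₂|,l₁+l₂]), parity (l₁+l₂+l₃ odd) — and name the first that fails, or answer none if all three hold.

m₁+m₂+m₃ = -1 + 0 + 6 = 5  ✗
triangle: |5−5|=0 ≤ l₃=7 ≤ 5+5=10
parity: l₁+l₂+l₃ = 17 is odd

m_sum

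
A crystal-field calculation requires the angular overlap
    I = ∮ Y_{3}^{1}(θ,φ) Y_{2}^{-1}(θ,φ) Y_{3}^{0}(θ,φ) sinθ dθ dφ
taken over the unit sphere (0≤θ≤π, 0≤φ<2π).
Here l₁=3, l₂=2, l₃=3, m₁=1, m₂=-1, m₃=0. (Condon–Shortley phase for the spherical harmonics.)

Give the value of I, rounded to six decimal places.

-0.059471

m-sum 0 ✓  L=8 even ✓  1≤3≤5 ✓
Π(2lᵢ+1) = 7×5×7 = 245
triangle coeff Δ(3,2,3) = 1/3780
Σ_t [0,2]: t=0:+1/24 t=1:−1/4 t=2:+1/24 = -1/6
(3j)²=4/105 [(3 2 3; 0 0 0)], sign=+1
Σ_t [0,1]: t=0:+1/8 t=1:−1/12 = 1/24
(3j)²=1/210 [(3 2 3; 1 -1 0)], sign=-1
⇒ 4πI² = 2/45
I = (-1)√(2/45/(4π)) = -0.05947080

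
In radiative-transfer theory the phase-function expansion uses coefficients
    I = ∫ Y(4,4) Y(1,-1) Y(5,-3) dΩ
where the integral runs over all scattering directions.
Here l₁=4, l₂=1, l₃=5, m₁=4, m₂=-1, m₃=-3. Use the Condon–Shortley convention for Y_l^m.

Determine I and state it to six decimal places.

Rules hold: Σm=0, L=10 even, 3≤5≤5.
N = 9·3·11 = 297
Δ = 0!·8!·2!/11! = 1/495
Racah Σ t=0..0: t=0:+1/576 = 1/576
⇒ 3j(4 1 5; 0 0 0)² = 5/99, sgn -1
Racah Σ t=0..0: t=0:+1/80640 = 1/80640
⇒ 3j(4 1 5; 4 -1 -3)² = 1/495, sgn +1
4πI² = N·(3j₀)²·(3jₘ)² = 1/33
I = -1·√(0.030303/4π) = -0.04910640

-0.049106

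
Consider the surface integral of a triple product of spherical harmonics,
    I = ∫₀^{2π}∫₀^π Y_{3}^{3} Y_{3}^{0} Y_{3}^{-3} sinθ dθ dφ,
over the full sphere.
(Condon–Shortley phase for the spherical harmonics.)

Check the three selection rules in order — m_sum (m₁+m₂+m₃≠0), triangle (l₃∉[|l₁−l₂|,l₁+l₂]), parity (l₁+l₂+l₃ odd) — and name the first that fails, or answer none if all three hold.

Σmᵢ = 0  ✓
l₃∈[|l₁−l₂|,l₁+l₂]=[0,6], have l₃=3  ✓
Σlᵢ = 9 ⇒ odd  ✗

parity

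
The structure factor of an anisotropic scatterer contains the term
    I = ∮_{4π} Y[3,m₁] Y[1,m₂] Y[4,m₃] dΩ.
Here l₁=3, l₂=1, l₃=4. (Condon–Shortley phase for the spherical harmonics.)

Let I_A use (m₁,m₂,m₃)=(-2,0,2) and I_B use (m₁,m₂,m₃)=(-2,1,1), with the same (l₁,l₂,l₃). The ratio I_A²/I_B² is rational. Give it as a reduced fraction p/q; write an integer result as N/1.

4/1

Shared (l₁,l₂,l₃)=(3,1,4): N and (l;000)² cancel in I_A²/I_B².
A: Δ = 0!·6!·2!/9! = 1/252; Racah Σ t=0..0: t=0:+1/120 = 1/120; ⇒ 3j(3 1 4; -2 0 2)² = 1/21, sgn +1
B: Δ = 0!·6!·2!/9! = 1/252; Racah Σ t=0..0: t=0:+1/240 = 1/240; ⇒ 3j(3 1 4; -2 1 1)² = 1/84, sgn -1
I_A²/I_B² = (1/21)/(1/84) = 4/1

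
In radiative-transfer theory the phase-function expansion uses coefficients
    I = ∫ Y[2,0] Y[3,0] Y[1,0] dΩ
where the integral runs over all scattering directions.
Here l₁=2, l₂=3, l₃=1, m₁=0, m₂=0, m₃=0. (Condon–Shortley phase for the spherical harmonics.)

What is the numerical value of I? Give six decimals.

Checks pass: Σm=0; 6 even; l₃=1∈[1,5].
(2·2+1)(2·3+1)(2·1+1) = 105
Δ: 4! 0! 2! / 7! → 1/105
sum: t=2:+1/4 = 1/4
3j²(2 3 1; 0 0 0) = Δ·Π!·Σ² = 3/35  (sign -1)
(m-triple is (0,0,0) — same symbol as above.)
combine: 4πI² = 105·3/35·3/35 = 27/35
take √, sign +1: I = 0.24776670

0.247767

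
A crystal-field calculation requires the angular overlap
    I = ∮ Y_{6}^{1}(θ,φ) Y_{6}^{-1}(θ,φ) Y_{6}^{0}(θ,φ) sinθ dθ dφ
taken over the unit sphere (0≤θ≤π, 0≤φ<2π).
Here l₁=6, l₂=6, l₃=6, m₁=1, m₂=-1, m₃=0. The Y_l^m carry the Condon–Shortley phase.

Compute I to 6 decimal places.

m-sum 0 ✓  L=18 even ✓  0≤6≤12 ✓
Π(2lᵢ+1) = 13×13×13 = 2197
triangle coeff Δ(6,6,6) = 1/325909584
Σ_t [0,6]: t=0:+1/373248000 t=1:−1/1728000 t=2:+1/110592 t=3:−1/46656 t=4:+1/110592 t=5:−1/1728000 t=6:+1/373248000 = -7/1555200
(3j)²=400/46189 [(6 6 6; 0 0 0)], sign=-1
Σ_t [0,5]: t=0:+1/10368000 t=1:−1/276480 t=2:+1/62208 t=3:−1/82944 t=4:+1/691200 t=5:−1/62208000 = 1/518400
(3j)²=100/46189 [(6 6 6; 1 -1 0)], sign=+1
⇒ 4πI² = 520000/12623809
I = (-1)√(520000/12623809/(4π)) = -0.05725343

-0.057253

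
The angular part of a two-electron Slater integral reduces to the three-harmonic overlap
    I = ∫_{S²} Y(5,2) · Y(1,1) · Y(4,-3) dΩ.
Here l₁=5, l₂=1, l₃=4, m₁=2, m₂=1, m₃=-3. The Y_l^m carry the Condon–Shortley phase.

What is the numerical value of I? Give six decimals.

0.085055

Checks pass: Σm=0; 10 even; l₃=4∈[4,6].
(2·5+1)(2·1+1)(2·4+1) = 297
Δ: 2! 8! 0! / 11! → 1/495
sum: t=1:−1/576 = -1/576
3j²(5 1 4; 0 0 0) = Δ·Π!·Σ² = 5/99  (sign -1)
sum: t=2:+1/10080 = 1/10080
3j²(5 1 4; 2 1 -3) = Δ·Π!·Σ² = 1/165  (sign -1)
combine: 4πI² = 297·5/99·1/165 = 1/11
take √, sign +1: I = 0.08505478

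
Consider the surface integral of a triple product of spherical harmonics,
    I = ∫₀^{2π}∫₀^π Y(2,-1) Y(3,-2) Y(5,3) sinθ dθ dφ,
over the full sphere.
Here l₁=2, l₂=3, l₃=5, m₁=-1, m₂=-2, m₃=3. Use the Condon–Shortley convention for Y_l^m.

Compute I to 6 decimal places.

Checks pass: Σm=0; 10 even; l₃=5∈[1,5].
(2·2+1)(2·3+1)(2·5+1) = 385
Δ: 0! 4! 6! / 11! → 1/2310
sum: t=0:+1/144 = 1/144
3j²(2 3 5; 0 0 0) = Δ·Π!·Σ² = 10/231  (sign -1)
sum: t=0:+1/720 = 1/720
3j²(2 3 5; -1 -2 3) = Δ·Π!·Σ² = 8/165  (sign +1)
combine: 4πI² = 385·10/231·8/165 = 80/99
take √, sign -1: I = -0.25358436

-0.253584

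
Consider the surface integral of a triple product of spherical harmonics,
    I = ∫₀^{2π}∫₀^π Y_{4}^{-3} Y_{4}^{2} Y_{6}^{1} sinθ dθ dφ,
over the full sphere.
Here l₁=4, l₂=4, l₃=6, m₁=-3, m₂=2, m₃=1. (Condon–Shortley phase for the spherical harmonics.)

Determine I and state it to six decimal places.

m-sum 0 ✓  L=14 even ✓  0≤6≤8 ✓
Π(2lᵢ+1) = 9×9×13 = 1053
triangle coeff Δ(4,4,6) = 1/1261260
Σ_t [0,2]: t=0:+1/4608 t=1:−1/1296 t=2:+1/4608 = -7/20736
(3j)²=20/1287 [(4 4 6; 0 0 0)], sign=-1
Σ_t [1,2]: t=1:−1/86400 t=2:+1/11520 = 13/172800
(3j)²=13/660 [(4 4 6; -3 2 1)], sign=-1
⇒ 4πI² = 39/121
I = (+1)√(39/121/(4π)) = 0.16015286

0.160153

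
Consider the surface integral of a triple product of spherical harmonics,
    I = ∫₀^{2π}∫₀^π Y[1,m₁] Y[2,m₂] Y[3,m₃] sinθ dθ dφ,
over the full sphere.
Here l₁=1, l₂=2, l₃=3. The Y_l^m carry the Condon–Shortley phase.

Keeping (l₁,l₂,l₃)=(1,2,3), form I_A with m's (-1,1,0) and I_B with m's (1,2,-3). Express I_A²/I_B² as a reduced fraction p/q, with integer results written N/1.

1/5

Shared (l₁,l₂,l₃)=(1,2,3): N and (l;000)² cancel in I_A²/I_B².
A: Δ = 0!·2!·4!/7! = 1/105; Racah Σ t=0..0: t=0:+1/12 = 1/12; ⇒ 3j(1 2 3; -1 1 0)² = 1/35, sgn -1
B: Δ = 0!·2!·4!/7! = 1/105; Racah Σ t=0..0: t=0:+1/48 = 1/48; ⇒ 3j(1 2 3; 1 2 -3)² = 1/7, sgn +1
I_A²/I_B² = (1/35)/(1/7) = 1/5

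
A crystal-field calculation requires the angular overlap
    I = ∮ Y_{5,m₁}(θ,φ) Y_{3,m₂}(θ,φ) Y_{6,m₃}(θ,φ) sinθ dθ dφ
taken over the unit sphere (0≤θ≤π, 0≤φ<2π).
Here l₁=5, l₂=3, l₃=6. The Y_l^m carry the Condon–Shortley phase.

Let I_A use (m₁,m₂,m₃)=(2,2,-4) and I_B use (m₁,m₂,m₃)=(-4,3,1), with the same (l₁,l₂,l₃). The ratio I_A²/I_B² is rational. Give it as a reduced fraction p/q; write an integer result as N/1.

3/2

l's match ⇒ only the (l;m) 3-j factors differ between A and B.
A: triangle coeff Δ(5,3,6) = 1/675675; Σ_t [1,2]: t=1:−1/34560 t=2:+1/60480 = -1/80640; (3j)²=6/1001 [(5 3 6; 2 2 -4)], sign=-1
B: triangle coeff Δ(5,3,6) = 1/675675; Σ_t [2,2]: t=2:+1/241920 = 1/241920; (3j)²=4/1001 [(5 3 6; -4 3 1)], sign=-1
I_A²/I_B² = (6/1001)/(4/1001) = 3/2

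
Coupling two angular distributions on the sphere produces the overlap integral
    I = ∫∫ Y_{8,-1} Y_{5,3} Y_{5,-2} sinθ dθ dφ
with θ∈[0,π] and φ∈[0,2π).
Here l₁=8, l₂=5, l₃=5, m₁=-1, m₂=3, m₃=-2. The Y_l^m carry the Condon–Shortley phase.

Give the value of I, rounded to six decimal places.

Rules hold: Σm=0, L=18 even, 3≤5≤13.
N = 17·11·11 = 2057
Δ = 8!·8!·2!/19! = 1/37413090
Racah Σ t=3..5: t=3:−1/1036800 t=4:+1/331776 t=5:−1/1036800 = 1/921600
⇒ 3j(8 5 5; 0 0 0)² = 490/46189, sgn -1
Racah Σ t=6..8: t=6:+1/2073600 t=7:−1/7257600 t=8:+1/406425600 = 47/135475200
⇒ 3j(8 5 5; -1 3 -2)² = 6627/461890, sgn -1
4πI² = N·(3j₀)²·(3jₘ)² = 324723/1037153
I = +1·√(0.313091/4π) = 0.15784476

0.157845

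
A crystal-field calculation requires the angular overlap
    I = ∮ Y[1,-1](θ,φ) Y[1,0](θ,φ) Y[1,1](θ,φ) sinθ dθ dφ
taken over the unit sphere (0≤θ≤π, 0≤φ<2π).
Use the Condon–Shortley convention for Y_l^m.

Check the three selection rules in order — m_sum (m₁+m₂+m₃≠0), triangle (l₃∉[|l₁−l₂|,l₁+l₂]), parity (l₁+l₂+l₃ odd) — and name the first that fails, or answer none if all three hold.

parity

m₁+m₂+m₃ = -1 + 0 + 1 = 0  ✓
triangle: |1−1|=0 ≤ l₃=1 ≤ 1+1=2  ✓
parity: l₁+l₂+l₃ = 3 is odd  ✗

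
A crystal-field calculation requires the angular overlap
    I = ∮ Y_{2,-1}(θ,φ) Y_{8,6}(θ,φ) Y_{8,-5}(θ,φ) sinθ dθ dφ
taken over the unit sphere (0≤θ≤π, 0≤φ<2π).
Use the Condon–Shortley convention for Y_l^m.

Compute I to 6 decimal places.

m-sum 0 ✓  L=18 even ✓  6≤8≤10 ✓
Π(2lᵢ+1) = 5×17×17 = 1445
triangle coeff Δ(2,8,8) = 1/348840
Σ_t [0,2]: t=0:+1/116121600 t=1:−1/25401600 t=2:+1/116121600 = -1/45158400
(3j)²=24/1615 [(2 8 8; 0 0 0)], sign=-1
Σ_t [1,2]: t=1:−1/12454041600 t=2:+1/1916006400 = 1/2264371200
(3j)²=847/38760 [(2 8 8; -1 6 -5)], sign=-1
⇒ 4πI² = 847/1805
I = (+1)√(847/1805/(4π)) = 0.19324051

0.193241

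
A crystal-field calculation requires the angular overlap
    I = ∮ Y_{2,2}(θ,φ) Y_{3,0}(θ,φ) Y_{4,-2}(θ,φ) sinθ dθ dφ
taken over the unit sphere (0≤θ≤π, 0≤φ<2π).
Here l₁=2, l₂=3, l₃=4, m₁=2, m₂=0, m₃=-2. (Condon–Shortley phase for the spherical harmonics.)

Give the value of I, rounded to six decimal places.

l₁+l₂+l₃=9 is odd: 3j(l;000)=0 ⇒ I=0

0.000000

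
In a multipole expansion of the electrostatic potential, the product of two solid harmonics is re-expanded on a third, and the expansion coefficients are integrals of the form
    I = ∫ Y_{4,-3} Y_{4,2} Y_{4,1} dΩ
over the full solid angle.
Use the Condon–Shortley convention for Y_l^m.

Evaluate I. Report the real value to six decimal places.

-0.063661

Rules hold: Σm=0, L=12 even, 0≤4≤8.
N = 9·9·9 = 729
Δ = 4!·4!·4!/13! = 1/450450
Racah Σ t=0..4: t=0:+1/13824 t=1:−1/216 t=2:+1/64 t=3:−1/216 t=4:+1/13824 = 5/768
⇒ 3j(4 4 4; 0 0 0)² = 18/1001, sgn +1
Racah Σ t=3..4: t=3:−1/864 t=4:+1/576 = 1/1728
⇒ 3j(4 4 4; -3 2 1)² = 5/1287, sgn -1
4πI² = N·(3j₀)²·(3jₘ)² = 7290/143143
I = -1·√(0.0509281/4π) = -0.06366105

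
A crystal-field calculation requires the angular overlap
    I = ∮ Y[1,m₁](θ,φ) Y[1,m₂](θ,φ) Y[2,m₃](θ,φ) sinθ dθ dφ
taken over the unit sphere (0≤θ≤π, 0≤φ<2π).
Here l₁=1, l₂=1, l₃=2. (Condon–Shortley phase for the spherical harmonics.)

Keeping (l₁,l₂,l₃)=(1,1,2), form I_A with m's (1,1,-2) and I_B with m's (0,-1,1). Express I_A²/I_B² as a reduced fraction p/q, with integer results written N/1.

Same 1,1,2: normalisation and zero-m 3j drop out of the ratio.
A: Δ: 0! 2! 2! / 5! → 1/30; sum: t=0:+1/4 = 1/4; 3j²(1 1 2; 1 1 -2) = Δ·Π!·Σ² = 1/5  (sign +1)
B: Δ: 0! 2! 2! / 5! → 1/30; sum: t=0:+1/2 = 1/2; 3j²(1 1 2; 0 -1 1) = Δ·Π!·Σ² = 1/10  (sign -1)
I_A²/I_B² = (1/5)/(1/10) = 2/1

2/1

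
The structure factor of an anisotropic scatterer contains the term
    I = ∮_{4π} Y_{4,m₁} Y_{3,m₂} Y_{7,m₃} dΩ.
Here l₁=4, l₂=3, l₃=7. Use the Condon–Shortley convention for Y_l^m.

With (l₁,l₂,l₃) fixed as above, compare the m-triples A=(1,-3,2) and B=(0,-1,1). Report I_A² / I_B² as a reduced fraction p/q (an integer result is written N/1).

2/25

l's match ⇒ only the (l;m) 3-j factors differ between A and B.
A: triangle coeff Δ(4,3,7) = 1/45045; Σ_t [0,0]: t=0:+1/518400 = 1/518400; (3j)²=4/2145 [(4 3 7; 1 -3 2)], sign=-1
B: triangle coeff Δ(4,3,7) = 1/45045; Σ_t [0,0]: t=0:+1/27648 = 1/27648; (3j)²=10/429 [(4 3 7; 0 -1 1)], sign=+1
I_A²/I_B² = (4/2145)/(10/429) = 2/25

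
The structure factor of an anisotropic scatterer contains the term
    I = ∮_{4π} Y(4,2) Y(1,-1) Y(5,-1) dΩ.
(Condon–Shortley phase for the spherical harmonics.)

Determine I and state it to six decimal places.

m-sum 0 ✓  L=10 even ✓  3≤5≤5 ✓
Π(2lᵢ+1) = 9×3×11 = 297
triangle coeff Δ(4,1,5) = 1/495
Σ_t [0,0]: t=0:+1/576 = 1/576
(3j)²=5/99 [(4 1 5; 0 0 0)], sign=-1
Σ_t [0,0]: t=0:+1/2880 = 1/2880
(3j)²=2/165 [(4 1 5; 2 -1 -1)], sign=+1
⇒ 4πI² = 2/11
I = (-1)√(2/11/(4π)) = -0.12028562

-0.120286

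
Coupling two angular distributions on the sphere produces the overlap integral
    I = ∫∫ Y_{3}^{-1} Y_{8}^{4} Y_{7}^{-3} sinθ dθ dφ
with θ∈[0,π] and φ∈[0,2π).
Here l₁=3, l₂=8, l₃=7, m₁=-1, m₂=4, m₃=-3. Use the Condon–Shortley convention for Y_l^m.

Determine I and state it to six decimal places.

m-sum 0 ✓  L=18 even ✓  5≤7≤11 ✓
Π(2lᵢ+1) = 7×17×15 = 1785
triangle coeff Δ(3,8,7) = 1/5290740
Σ_t [1,3]: t=1:−1/7257600 t=2:+1/2073600 t=3:−1/7257600 = 1/4838400
(3j)²=252/20995 [(3 8 7; 0 0 0)], sign=-1
Σ_t [2,4]: t=2:+1/58060800 t=3:−1/13063680 t=4:+1/46448640 = -79/2090188800
(3j)²=68651/5290740 [(3 8 7; -1 4 -3)], sign=-1
⇒ 4πI² = 1441671/5185765
I = (+1)√(1441671/5185765/(4π)) = 0.14873793

0.148738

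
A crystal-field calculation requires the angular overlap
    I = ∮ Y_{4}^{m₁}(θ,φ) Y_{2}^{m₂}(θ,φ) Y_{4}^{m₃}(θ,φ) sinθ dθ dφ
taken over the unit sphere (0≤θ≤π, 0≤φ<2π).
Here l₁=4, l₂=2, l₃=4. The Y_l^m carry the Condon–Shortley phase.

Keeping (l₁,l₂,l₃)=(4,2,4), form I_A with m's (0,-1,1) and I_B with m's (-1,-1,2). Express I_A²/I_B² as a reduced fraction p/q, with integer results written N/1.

10/81

Shared (l₁,l₂,l₃)=(4,2,4): N and (l;000)² cancel in I_A²/I_B².
A: Δ = 2!·6!·2!/11! = 1/13860; Racah Σ t=0..1: t=0:+1/96 t=1:−1/72 = -1/288; ⇒ 3j(4 2 4; 0 -1 1)² = 1/462, sgn +1
B: Δ = 2!·6!·2!/11! = 1/13860; Racah Σ t=0..1: t=0:+1/240 t=1:−1/96 = -1/160; ⇒ 3j(4 2 4; -1 -1 2)² = 27/1540, sgn -1
I_A²/I_B² = (1/462)/(27/1540) = 10/81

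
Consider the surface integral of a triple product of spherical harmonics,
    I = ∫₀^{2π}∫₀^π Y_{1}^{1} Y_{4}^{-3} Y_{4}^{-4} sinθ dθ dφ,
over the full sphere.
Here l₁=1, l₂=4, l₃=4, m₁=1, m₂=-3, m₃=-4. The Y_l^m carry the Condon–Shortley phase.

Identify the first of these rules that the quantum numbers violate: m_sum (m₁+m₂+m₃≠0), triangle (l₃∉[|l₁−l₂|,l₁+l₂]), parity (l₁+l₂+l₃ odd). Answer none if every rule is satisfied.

m_sum

m₁+m₂+m₃ = 1 − 3 − 4 = -6  ✗
triangle: |1−4|=3 ≤ l₃=4 ≤ 1+4=5
parity: l₁+l₂+l₃ = 9 is odd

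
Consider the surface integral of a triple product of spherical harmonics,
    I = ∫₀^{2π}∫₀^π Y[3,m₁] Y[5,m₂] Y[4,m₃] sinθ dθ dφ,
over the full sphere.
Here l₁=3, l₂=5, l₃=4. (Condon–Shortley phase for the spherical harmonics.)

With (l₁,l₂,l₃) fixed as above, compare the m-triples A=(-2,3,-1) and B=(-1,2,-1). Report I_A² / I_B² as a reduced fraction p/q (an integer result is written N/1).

15/256

l's match ⇒ only the (l;m) 3-j factors differ between A and B.
A: triangle coeff Δ(3,5,4) = 1/180180; Σ_t [3,4]: t=3:−1/1440 t=4:+1/1152 = 1/5760; (3j)²=1/858 [(3 5 4; -2 3 -1)], sign=-1
B: triangle coeff Δ(3,5,4) = 1/180180; Σ_t [2,4]: t=2:+1/960 t=3:−1/288 t=4:+1/1728 = -1/540; (3j)²=128/6435 [(3 5 4; -1 2 -1)], sign=+1
I_A²/I_B² = (1/858)/(128/6435) = 15/256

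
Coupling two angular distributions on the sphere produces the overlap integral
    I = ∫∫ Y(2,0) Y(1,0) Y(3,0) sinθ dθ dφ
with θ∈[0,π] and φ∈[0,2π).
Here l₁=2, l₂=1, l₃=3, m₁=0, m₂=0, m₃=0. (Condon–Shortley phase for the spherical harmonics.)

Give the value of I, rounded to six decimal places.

m-sum 0 ✓  L=6 even ✓  1≤3≤3 ✓
Π(2lᵢ+1) = 5×3×7 = 105
triangle coeff Δ(2,1,3) = 1/105
Σ_t [0,0]: t=0:+1/4 = 1/4
(3j)²=3/35 [(2 1 3; 0 0 0)], sign=-1
(m-triple is (0,0,0) — same symbol as above.)
⇒ 4πI² = 27/35
I = (+1)√(27/35/(4π)) = 0.24776670

0.247767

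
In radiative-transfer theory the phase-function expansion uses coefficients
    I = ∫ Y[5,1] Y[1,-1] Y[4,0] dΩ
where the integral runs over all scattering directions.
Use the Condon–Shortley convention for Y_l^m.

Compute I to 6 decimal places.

Checks pass: Σm=0; 10 even; l₃=4∈[4,6].
(2·5+1)(2·1+1)(2·4+1) = 297
Δ: 2! 8! 0! / 11! → 1/495
sum: t=1:−1/576 = -1/576
3j²(5 1 4; 0 0 0) = Δ·Π!·Σ² = 5/99  (sign -1)
sum: t=0:+1/1152 = 1/1152
3j²(5 1 4; 1 -1 0) = Δ·Π!·Σ² = 1/33  (sign +1)
combine: 4πI² = 297·5/99·1/33 = 5/11
take √, sign -1: I = -0.19018827

-0.190188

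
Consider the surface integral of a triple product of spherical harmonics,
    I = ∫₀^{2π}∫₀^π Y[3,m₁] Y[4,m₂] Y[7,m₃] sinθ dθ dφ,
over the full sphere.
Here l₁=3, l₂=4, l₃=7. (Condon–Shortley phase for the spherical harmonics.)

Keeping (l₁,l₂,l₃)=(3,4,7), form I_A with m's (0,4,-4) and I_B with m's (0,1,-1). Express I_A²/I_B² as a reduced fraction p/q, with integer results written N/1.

33/224

l's match ⇒ only the (l;m) 3-j factors differ between A and B.
A: triangle coeff Δ(3,4,7) = 1/45045; Σ_t [0,0]: t=0:+1/1451520 = 1/1451520; (3j)²=1/273 [(3 4 7; 0 4 -4)], sign=-1
B: triangle coeff Δ(3,4,7) = 1/45045; Σ_t [0,0]: t=0:+1/25920 = 1/25920; (3j)²=32/1287 [(3 4 7; 0 1 -1)], sign=+1
I_A²/I_B² = (1/273)/(32/1287) = 33/224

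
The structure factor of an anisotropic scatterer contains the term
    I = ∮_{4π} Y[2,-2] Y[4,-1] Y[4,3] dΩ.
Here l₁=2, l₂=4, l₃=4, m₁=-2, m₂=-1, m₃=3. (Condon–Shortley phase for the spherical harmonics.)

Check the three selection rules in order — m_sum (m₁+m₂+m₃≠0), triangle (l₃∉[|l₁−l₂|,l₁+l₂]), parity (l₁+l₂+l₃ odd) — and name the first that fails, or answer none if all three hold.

azimuthal sum: -2 − 1 + 3 = 0  ✓
2 ≤ 4 ≤ 6 (triangle on l)  ✓
L = 2 + 4 + 4 = 10 (even)  ✓

none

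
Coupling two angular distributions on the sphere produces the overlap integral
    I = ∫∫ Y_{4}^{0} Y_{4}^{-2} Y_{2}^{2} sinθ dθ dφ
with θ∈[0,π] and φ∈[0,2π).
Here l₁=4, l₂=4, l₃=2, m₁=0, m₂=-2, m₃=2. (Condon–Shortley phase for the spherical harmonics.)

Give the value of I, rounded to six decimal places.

-0.190365

Checks pass: Σm=0; 10 even; l₃=2∈[0,8].
(2·4+1)(2·4+1)(2·2+1) = 405
Δ: 6! 2! 2! / 11! → 1/13860
sum: t=2:+1/192 t=3:−1/36 t=4:+1/192 = -5/288
3j²(4 4 2; 0 0 0) = Δ·Π!·Σ² = 20/693  (sign -1)
sum: t=2:+1/192 = 1/192
3j²(4 4 2; 0 -2 2) = Δ·Π!·Σ² = 3/77  (sign +1)
combine: 4πI² = 405·20/693·3/77 = 2700/5929
take √, sign -1: I = -0.19036462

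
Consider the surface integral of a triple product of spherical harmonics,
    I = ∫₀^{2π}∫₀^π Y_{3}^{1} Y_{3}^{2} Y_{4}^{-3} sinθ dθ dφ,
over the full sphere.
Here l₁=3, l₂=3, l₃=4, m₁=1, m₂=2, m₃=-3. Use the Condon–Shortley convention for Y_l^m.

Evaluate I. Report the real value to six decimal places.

-0.095955

Checks pass: Σm=0; 10 even; l₃=4∈[0,6].
(2·3+1)(2·3+1)(2·4+1) = 441
Δ: 2! 4! 4! / 11! → 1/34650
sum: t=0:+1/72 t=1:−1/16 t=2:+1/72 = -5/144
3j²(3 3 4; 0 0 0) = Δ·Π!·Σ² = 2/77  (sign -1)
sum: t=1:−1/144 t=2:+1/288 = -1/288
3j²(3 3 4; 1 2 -3) = Δ·Π!·Σ² = 1/99  (sign +1)
combine: 4πI² = 441·2/77·1/99 = 14/121
take √, sign -1: I = -0.09595473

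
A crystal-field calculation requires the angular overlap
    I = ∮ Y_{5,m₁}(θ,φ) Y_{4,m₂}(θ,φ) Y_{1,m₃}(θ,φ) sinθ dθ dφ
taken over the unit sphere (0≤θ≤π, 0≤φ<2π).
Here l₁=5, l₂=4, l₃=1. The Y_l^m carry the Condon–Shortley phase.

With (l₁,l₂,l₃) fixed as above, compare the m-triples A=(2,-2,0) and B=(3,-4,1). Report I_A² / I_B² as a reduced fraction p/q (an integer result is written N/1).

21/1

Same 5,4,1: normalisation and zero-m 3j drop out of the ratio.
A: Δ: 8! 2! 0! / 11! → 1/495; sum: t=2:+1/1440 = 1/1440; 3j²(5 4 1; 2 -2 0) = Δ·Π!·Σ² = 7/165  (sign -1)
B: Δ: 8! 2! 0! / 11! → 1/495; sum: t=0:+1/80640 = 1/80640; 3j²(5 4 1; 3 -4 1) = Δ·Π!·Σ² = 1/495  (sign +1)
I_A²/I_B² = (7/165)/(1/495) = 21/1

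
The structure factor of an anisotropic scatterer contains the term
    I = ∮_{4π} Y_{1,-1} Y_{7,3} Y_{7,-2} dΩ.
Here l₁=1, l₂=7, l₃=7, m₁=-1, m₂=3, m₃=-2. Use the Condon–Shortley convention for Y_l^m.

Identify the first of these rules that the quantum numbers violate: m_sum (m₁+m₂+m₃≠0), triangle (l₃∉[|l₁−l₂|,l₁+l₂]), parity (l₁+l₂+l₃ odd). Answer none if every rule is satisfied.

azimuthal sum: -1 + 3 − 2 = 0  ✓
6 ≤ 7 ≤ 8 (triangle on l)  ✓
L = 1 + 7 + 7 = 15 (odd)  ✗

parity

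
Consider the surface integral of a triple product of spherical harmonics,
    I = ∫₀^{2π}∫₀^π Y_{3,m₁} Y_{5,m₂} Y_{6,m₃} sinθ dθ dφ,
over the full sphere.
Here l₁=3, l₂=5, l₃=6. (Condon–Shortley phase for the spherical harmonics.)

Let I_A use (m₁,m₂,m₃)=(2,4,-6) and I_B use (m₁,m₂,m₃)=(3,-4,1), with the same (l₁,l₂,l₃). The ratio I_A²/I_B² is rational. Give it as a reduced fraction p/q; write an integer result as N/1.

l's match ⇒ only the (l;m) 3-j factors differ between A and B.
A: triangle coeff Δ(3,5,6) = 1/675675; Σ_t [1,1]: t=1:−1/967680 = -1/967680; (3j)²=3/91 [(3 5 6; 2 4 -6)], sign=-1
B: triangle coeff Δ(3,5,6) = 1/675675; Σ_t [0,0]: t=0:+1/241920 = 1/241920; (3j)²=4/1001 [(3 5 6; 3 -4 1)], sign=-1
I_A²/I_B² = (3/91)/(4/1001) = 33/4

33/4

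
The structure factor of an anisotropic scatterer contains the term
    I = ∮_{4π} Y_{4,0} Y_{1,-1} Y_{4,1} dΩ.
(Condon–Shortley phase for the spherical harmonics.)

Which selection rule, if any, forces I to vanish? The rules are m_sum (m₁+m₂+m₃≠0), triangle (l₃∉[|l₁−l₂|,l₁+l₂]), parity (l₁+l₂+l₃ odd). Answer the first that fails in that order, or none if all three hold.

azimuthal sum: 0 − 1 + 1 = 0  ✓
3 ≤ 4 ≤ 5 (triangle on l)  ✓
L = 4 + 1 + 4 = 9 (odd)  ✗

parity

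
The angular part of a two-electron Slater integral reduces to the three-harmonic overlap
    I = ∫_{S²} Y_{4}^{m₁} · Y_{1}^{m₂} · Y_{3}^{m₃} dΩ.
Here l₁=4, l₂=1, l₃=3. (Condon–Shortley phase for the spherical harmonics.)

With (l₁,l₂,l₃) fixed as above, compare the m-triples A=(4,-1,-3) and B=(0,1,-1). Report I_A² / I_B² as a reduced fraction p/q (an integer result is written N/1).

14/3

Shared (l₁,l₂,l₃)=(4,1,3): N and (l;000)² cancel in I_A²/I_B².
A: Δ = 2!·6!·0!/9! = 1/252; Racah Σ t=0..0: t=0:+1/1440 = 1/1440; ⇒ 3j(4 1 3; 4 -1 -3)² = 1/9, sgn +1
B: Δ = 2!·6!·0!/9! = 1/252; Racah Σ t=2..2: t=2:+1/96 = 1/96; ⇒ 3j(4 1 3; 0 1 -1)² = 1/42, sgn +1
I_A²/I_B² = (1/9)/(1/42) = 14/3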